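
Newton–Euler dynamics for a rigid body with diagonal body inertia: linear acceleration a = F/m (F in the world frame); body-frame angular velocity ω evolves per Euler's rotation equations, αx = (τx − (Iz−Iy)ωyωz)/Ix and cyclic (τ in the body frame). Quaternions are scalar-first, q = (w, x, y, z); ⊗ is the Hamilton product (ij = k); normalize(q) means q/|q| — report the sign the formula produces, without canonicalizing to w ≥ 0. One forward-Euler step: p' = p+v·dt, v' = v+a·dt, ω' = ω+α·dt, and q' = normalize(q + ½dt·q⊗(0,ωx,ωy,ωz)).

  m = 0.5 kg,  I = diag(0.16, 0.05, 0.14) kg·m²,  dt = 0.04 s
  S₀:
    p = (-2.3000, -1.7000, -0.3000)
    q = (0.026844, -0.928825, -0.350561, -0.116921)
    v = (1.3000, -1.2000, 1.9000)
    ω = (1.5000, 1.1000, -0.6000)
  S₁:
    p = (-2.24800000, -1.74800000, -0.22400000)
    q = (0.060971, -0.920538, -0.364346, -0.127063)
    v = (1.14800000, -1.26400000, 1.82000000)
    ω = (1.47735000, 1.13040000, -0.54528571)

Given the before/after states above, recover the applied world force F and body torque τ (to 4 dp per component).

F = (-1.9000, -0.8000, -1.0000)
τ = (-0.1500, 0.0200, 0.0100)

Δω = ω₁−ω₀ = (-0.02265000, 0.03040000, 0.05471429)
ω₀×(Iω₀) = (-0.0594, -0.0180, -0.1815)
I·α + gyro = (-0.1500, 0.0200, 0.0100)
v₁ − v₀ = (-0.15200000, -0.06400000, -0.08000000)
m·(v₁−v₀)/dt = (-1.9000, -0.8000, -1.0000)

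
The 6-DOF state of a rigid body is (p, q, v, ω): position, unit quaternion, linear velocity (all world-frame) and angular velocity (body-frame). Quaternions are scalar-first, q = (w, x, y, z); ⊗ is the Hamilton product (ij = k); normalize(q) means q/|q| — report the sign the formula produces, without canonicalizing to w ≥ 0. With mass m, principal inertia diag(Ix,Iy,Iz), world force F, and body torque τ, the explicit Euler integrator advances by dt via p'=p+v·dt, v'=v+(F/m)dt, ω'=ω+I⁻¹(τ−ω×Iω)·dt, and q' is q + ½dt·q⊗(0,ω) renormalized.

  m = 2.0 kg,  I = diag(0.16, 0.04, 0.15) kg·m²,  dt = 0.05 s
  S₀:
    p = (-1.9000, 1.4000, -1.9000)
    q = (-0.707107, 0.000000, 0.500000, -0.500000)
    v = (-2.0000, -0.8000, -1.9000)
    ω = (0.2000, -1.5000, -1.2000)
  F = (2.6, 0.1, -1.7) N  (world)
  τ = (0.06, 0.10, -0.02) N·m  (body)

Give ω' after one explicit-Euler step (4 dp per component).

precession coupling ω×(Iω) = (0.1980, -0.0024, 0.0360)
angular accel α = (-0.8625, 2.5600, -0.3733)
ω' = ω + α·dt = (0.1569, -1.3720, -1.2187)

ω' = (0.1569, -1.3720, -1.2187)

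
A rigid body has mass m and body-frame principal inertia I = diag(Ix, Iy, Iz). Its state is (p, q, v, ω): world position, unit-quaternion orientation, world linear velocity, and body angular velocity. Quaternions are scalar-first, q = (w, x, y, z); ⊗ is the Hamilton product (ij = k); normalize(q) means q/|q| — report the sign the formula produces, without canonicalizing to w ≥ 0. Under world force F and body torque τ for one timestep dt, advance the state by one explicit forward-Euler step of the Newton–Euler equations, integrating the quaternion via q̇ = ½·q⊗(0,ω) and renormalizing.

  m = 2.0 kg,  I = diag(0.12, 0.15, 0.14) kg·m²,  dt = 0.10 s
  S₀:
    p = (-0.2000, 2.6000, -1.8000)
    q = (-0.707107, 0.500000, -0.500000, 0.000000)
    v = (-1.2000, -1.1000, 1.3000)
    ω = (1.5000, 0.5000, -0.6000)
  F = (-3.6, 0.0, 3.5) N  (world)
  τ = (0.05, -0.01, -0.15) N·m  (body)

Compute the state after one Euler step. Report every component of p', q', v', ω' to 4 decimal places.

p' = (-0.3200, 2.4900, -1.6700)
q' = (-0.7295, 0.4603, -0.5009, 0.0710)
v' = (-1.3800, -1.1000, 1.4750)
ω' = (1.5392, 0.4813, -0.7232)

a = (-1.8000, 0.0000, 1.7500)
p' = p + v·dt = (-0.3200, 2.4900, -1.6700)
v + (F/m)dt = (-1.3800, -1.1000, 1.4750)
ω×(Iω) gyroscopic = (0.0030, 0.0180, 0.0225)
(τ − ω×Iω)/I = (0.3917, -0.1867, -1.2321)
new body rate ω' = (1.5392, 0.4813, -0.7232)
q⊗(0,ω) = (-0.5000000, -0.7606605, -0.0535535, 1.4242642)
q + ½dt·q⊗(0,ω), renormalized = (-0.7295, 0.4603, -0.5009, 0.0710)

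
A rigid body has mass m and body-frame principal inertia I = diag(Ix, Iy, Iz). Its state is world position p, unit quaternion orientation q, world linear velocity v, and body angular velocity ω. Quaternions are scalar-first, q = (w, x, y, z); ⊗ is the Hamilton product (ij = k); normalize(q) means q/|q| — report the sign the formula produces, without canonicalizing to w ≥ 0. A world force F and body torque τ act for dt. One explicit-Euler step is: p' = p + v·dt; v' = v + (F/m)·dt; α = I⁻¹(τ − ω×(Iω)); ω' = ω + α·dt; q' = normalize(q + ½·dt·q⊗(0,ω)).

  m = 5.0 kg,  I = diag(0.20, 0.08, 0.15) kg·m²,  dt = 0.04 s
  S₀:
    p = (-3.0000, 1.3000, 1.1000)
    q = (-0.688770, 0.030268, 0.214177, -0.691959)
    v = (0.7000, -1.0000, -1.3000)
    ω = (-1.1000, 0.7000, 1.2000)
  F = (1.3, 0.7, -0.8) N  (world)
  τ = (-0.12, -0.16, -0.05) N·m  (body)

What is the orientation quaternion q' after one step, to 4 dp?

q' = (-0.6741, 0.0602, 0.2189, -0.7029)

Hamilton product q⊗(0,ω) = (0.7137217, 1.4990307, 0.2426943, -0.5697417)
updated quaternion q' = (-0.6741, 0.0602, 0.2189, -0.7029)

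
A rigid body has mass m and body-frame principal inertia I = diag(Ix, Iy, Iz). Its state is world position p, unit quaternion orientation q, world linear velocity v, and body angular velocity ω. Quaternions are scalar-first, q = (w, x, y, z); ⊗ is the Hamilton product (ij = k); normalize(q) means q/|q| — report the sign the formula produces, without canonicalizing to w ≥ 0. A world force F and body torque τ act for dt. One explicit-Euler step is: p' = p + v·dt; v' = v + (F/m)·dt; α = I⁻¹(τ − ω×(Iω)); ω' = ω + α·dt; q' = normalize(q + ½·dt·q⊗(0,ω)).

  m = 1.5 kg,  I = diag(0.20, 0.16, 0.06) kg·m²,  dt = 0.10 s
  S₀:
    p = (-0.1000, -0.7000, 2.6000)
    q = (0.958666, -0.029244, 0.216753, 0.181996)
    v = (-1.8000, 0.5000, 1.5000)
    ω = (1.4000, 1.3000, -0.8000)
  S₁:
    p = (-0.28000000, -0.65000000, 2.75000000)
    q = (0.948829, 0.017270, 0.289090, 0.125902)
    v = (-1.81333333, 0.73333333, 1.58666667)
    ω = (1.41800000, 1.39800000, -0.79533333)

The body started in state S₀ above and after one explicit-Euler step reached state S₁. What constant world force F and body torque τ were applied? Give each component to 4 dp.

Δω = ω₁−ω₀ = (0.01800000, 0.09800000, 0.00466667)
applied torque τ = (0.1400, 0.0000, -0.0700)
Δv = v₁−v₀ = (-0.01333333, 0.23333333, 0.08666667)
m·(v₁−v₀)/dt = (-0.2000, 3.5000, 1.3000)

F = (-0.2000, 3.5000, 1.3000)
τ = (0.1400, 0.0000, -0.0700)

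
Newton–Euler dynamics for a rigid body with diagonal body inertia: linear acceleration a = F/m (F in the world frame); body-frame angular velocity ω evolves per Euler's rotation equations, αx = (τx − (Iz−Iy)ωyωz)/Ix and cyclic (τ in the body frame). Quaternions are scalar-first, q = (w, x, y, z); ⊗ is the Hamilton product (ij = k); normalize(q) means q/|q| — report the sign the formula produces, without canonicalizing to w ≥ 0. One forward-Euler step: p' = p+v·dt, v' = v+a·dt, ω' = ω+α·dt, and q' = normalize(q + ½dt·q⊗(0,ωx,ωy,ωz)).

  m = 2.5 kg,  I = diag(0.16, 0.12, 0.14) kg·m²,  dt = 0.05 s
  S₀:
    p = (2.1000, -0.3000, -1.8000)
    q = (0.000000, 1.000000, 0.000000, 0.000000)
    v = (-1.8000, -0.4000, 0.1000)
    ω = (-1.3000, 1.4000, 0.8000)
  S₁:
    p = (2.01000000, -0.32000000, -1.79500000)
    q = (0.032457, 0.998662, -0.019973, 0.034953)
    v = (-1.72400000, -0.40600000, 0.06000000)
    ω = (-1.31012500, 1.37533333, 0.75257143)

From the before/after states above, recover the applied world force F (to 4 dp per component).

F = (3.8000, -0.3000, -2.0000)

velocity change Δv = (0.07600000, -0.00600000, -0.04000000)
applied force F = (3.8000, -0.3000, -2.0000)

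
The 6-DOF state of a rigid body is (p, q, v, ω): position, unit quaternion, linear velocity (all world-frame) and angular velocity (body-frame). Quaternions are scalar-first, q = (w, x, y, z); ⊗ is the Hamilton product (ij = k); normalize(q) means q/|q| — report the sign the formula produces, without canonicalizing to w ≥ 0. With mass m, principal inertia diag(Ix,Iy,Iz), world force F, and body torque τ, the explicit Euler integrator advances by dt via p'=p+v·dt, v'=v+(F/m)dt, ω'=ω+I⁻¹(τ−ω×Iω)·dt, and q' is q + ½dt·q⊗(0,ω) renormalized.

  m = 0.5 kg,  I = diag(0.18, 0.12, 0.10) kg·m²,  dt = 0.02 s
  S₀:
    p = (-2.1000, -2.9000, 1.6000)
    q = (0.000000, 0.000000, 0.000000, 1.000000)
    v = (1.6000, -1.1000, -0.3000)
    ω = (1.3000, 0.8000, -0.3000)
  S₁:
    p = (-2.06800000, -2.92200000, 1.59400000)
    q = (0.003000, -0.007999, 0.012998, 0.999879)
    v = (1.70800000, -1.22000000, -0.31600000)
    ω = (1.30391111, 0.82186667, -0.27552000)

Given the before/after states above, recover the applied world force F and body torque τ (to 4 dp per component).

velocity change Δv = (0.10800000, -0.12000000, -0.01600000)
m·(v₁−v₀)/dt = (2.7000, -3.0000, -0.4000)
rate change Δω = (0.00391111, 0.02186667, 0.02448000)
applied torque τ = (0.0400, 0.1000, 0.0600)

F = (2.7000, -3.0000, -0.4000)
τ = (0.0400, 0.1000, 0.0600)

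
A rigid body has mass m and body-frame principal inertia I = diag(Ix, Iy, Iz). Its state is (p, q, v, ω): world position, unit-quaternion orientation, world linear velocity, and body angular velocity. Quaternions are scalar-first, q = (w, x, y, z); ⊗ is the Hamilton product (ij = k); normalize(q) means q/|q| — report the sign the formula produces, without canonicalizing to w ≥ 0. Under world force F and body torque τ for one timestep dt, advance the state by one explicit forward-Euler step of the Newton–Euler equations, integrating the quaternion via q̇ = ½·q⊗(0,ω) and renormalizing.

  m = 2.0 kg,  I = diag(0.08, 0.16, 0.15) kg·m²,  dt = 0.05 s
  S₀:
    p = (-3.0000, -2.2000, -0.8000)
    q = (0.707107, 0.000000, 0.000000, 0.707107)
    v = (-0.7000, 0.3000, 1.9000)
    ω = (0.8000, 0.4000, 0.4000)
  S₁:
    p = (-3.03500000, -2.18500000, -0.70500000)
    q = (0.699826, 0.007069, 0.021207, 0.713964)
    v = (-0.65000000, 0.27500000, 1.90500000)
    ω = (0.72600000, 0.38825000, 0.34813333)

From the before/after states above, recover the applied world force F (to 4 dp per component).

Δv = v₁−v₀ = (0.05000000, -0.02500000, 0.00500000)
applied force F = (2.0000, -1.0000, 0.2000)

F = (2.0000, -1.0000, 0.2000)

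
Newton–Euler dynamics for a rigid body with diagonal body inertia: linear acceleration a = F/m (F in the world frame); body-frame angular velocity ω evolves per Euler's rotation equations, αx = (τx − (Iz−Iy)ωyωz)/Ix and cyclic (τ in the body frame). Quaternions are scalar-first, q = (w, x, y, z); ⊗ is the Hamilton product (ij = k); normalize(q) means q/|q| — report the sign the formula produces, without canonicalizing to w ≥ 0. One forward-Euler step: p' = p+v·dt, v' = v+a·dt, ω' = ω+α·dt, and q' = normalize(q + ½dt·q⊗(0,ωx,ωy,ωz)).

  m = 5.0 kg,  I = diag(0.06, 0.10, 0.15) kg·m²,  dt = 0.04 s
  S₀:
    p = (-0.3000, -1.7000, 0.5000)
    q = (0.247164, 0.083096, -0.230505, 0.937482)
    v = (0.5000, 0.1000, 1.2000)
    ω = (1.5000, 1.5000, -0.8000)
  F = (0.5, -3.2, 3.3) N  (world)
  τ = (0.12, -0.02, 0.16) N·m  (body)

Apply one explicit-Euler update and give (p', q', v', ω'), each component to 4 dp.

precession coupling ω×(Iω) = (-0.0600, 0.1080, 0.0900)
angular accel α = (3.0000, -1.2800, 0.4667)
new body rate ω' = (1.6200, 1.4488, -0.7813)
q⊗(0,ω) = (0.9710991, -0.8510730, 1.8434458, 0.2726703)
q + ½dt·q⊗(0,ω), renormalized = (0.2663, 0.0660, -0.1934, 0.9420)
p' = p + v·dt = (-0.2800, -1.6960, 0.5480)
v + (F/m)dt = (0.5040, 0.0744, 1.2264)

p' = (-0.2800, -1.6960, 0.5480)
q' = (0.2663, 0.0660, -0.1934, 0.9420)
v' = (0.5040, 0.0744, 1.2264)
ω' = (1.6200, 1.4488, -0.7813)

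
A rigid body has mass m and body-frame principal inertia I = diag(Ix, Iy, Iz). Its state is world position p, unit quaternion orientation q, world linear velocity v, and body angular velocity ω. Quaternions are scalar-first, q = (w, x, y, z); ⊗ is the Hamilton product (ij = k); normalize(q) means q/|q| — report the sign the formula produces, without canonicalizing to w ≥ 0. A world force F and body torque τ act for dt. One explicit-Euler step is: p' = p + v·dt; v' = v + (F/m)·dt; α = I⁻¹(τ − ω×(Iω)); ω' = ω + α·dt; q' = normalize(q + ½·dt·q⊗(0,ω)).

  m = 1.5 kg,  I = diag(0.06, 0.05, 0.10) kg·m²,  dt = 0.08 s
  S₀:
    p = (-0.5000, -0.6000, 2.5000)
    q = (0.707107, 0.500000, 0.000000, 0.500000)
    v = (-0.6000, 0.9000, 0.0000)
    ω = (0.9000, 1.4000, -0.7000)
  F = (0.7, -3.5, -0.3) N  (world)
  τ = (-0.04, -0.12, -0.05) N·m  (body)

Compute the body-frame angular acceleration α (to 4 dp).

α = (0.1500, -2.9040, -0.3740)

ω×(Iω) gyroscopic = (-0.0490, 0.0252, -0.0126)
α = I⁻¹(τ − ω×Iω) = (0.1500, -2.9040, -0.3740)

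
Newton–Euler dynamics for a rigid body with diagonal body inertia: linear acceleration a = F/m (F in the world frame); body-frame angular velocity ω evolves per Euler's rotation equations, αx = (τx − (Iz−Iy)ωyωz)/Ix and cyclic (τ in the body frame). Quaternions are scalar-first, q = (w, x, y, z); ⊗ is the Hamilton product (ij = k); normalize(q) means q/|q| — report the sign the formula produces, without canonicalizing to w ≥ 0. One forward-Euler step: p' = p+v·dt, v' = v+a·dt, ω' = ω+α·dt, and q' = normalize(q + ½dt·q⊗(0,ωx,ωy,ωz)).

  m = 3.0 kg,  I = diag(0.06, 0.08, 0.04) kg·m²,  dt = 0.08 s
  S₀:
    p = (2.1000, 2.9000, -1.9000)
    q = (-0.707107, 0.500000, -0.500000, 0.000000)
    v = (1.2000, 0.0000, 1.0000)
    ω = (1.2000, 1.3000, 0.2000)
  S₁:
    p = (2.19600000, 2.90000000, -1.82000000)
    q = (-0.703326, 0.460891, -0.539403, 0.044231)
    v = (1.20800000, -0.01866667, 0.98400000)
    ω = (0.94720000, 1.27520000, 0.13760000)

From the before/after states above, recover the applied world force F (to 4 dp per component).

velocity change Δv = (0.00800000, -0.01866667, -0.01600000)
m·(v₁−v₀)/dt = (0.3000, -0.7000, -0.6000)

F = (0.3000, -0.7000, -0.6000)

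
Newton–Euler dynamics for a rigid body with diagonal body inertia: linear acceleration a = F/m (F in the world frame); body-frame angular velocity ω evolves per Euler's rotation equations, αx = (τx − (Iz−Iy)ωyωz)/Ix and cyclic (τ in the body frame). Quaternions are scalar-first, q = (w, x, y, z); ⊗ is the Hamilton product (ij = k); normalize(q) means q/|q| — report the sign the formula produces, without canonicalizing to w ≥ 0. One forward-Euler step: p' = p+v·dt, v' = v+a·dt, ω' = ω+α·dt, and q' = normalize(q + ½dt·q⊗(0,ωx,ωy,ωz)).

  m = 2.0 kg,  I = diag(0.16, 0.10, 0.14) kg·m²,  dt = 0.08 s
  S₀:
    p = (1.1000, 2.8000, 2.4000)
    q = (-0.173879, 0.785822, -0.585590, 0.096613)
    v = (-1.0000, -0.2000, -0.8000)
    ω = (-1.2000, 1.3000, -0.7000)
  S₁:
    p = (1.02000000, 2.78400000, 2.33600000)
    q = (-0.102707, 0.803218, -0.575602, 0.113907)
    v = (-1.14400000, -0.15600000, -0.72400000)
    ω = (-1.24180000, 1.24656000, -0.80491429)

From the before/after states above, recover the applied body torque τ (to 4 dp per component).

τ = (-0.1200, -0.0500, -0.0900)

Δω = ω₁−ω₀ = (-0.04180000, -0.05344000, -0.10491429)
ω₀×(Iω₀) = (-0.0364, 0.0168, 0.0936)
I·α + gyro = (-0.1200, -0.0500, -0.0900)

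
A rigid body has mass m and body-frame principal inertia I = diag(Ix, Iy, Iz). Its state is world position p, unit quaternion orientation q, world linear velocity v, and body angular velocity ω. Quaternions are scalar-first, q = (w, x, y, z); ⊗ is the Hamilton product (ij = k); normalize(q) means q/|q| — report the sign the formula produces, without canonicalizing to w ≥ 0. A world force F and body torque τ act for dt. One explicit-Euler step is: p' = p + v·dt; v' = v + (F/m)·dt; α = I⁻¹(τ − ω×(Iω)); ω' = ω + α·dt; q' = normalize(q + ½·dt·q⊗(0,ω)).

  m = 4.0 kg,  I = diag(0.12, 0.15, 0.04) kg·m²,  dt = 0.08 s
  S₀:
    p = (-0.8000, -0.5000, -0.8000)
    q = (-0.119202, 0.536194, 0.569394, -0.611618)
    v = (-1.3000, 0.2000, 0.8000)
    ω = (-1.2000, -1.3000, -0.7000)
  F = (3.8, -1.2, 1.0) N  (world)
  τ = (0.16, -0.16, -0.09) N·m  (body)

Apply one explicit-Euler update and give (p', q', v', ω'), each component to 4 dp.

p' = (-0.9040, -0.4840, -0.7360)
q' = (-0.0807, 0.4927, 0.6182, -0.6071)
v' = (-1.2240, 0.1760, 0.8200)
ω' = (-1.0266, -1.4212, -0.9736)

a = (0.9500, -0.3000, 0.2500)
p + v·dt = (-0.9040, -0.4840, -0.7360)
v' = v + a·dt = (-1.2240, 0.1760, 0.8200)
(τ − ω×Iω)/I = (2.1675, -1.5147, -3.4200)
ω' = ω + α·dt = (-1.0266, -1.4212, -0.9736)
Hamilton product q⊗(0,ω) = (0.9555124, -1.0506368, 1.2642400, 0.0696620)
q' = normalize(q + ½dt·q⊗(0,ω)) = (-0.0807, 0.4927, 0.6182, -0.6071)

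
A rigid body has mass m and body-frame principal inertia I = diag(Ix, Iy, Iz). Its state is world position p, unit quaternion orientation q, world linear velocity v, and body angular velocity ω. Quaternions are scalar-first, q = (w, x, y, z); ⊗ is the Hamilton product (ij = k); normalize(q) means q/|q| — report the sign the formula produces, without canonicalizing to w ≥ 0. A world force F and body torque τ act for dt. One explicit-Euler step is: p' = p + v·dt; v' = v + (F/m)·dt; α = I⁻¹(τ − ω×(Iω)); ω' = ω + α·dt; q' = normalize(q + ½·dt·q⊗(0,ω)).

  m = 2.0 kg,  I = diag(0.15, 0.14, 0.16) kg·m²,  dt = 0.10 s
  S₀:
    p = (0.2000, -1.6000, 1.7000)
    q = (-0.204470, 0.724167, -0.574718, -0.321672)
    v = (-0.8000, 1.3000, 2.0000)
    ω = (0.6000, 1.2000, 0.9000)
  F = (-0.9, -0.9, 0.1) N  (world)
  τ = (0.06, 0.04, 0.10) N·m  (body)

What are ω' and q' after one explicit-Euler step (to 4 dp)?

gyro term ω×Iω = (0.0216, -0.0054, -0.0072)
angular accel α = (0.2560, 0.3243, 0.6700)
ω + α·dt = (0.6256, 1.2324, 0.9670)
q⊗(0,ω) = (0.5446662, -0.2539218, -1.0901175, 1.0298082)
q + ½dt·q⊗(0,ω), renormalized = (-0.1767, 0.7092, -0.6272, -0.2693)

ω' = (0.6256, 1.2324, 0.9670)
q' = (-0.1767, 0.7092, -0.6272, -0.2693)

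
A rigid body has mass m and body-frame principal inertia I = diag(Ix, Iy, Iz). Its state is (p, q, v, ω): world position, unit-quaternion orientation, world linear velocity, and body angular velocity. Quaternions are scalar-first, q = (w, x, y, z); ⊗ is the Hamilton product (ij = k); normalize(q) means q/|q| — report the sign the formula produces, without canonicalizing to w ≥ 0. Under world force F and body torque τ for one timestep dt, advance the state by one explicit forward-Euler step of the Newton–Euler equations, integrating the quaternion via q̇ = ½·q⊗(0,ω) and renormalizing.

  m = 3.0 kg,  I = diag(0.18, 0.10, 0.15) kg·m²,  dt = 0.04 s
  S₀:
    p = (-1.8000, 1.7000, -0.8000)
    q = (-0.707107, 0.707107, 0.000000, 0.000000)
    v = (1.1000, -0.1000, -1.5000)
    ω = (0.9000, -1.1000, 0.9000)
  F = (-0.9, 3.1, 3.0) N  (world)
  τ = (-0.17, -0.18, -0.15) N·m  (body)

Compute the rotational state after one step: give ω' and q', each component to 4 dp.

ω' = (0.8732, -1.1817, 0.8389)
q' = (-0.7194, 0.6940, 0.0028, -0.0283)

angular accel α = (-0.6694, -2.0430, -1.5280)
ω' = ω + α·dt = (0.8732, -1.1817, 0.8389)
Hamilton product q⊗(0,ω) = (-0.6363963, -0.6363963, 0.1414214, -1.4142140)
q' = normalize(q + ½dt·q⊗(0,ω)) = (-0.7194, 0.6940, 0.0028, -0.0283)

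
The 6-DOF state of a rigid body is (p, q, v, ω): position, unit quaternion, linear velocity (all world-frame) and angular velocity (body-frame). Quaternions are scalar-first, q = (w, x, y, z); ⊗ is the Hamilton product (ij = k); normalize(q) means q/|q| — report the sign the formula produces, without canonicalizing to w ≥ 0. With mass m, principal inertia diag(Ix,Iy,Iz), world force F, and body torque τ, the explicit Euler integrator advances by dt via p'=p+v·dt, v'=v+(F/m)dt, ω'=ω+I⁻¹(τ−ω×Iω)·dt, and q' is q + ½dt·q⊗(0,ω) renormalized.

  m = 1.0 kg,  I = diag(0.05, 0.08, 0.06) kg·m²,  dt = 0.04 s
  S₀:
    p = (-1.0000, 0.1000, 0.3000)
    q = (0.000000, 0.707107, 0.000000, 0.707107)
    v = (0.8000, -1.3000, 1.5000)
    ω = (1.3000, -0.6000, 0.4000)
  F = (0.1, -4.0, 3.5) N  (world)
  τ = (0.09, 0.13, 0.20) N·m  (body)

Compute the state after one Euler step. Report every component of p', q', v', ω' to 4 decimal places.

p' = (-0.9680, 0.0480, 0.3600)
q' = (-0.0240, 0.7153, 0.0127, 0.6983)
v' = (0.8040, -1.4600, 1.6400)
ω' = (1.3682, -0.5324, 0.5489)

angular accel α = (1.7040, 1.6900, 3.7233)
new body rate ω' = (1.3682, -0.5324, 0.5489)
q⊗(0,ω) = (-1.2020819, 0.4242642, 0.6363963, -0.4242642)
q + ½dt·q⊗(0,ω), renormalized = (-0.0240, 0.7153, 0.0127, 0.6983)
p + v·dt = (-0.9680, 0.0480, 0.3600)
v' = v + a·dt = (0.8040, -1.4600, 1.6400)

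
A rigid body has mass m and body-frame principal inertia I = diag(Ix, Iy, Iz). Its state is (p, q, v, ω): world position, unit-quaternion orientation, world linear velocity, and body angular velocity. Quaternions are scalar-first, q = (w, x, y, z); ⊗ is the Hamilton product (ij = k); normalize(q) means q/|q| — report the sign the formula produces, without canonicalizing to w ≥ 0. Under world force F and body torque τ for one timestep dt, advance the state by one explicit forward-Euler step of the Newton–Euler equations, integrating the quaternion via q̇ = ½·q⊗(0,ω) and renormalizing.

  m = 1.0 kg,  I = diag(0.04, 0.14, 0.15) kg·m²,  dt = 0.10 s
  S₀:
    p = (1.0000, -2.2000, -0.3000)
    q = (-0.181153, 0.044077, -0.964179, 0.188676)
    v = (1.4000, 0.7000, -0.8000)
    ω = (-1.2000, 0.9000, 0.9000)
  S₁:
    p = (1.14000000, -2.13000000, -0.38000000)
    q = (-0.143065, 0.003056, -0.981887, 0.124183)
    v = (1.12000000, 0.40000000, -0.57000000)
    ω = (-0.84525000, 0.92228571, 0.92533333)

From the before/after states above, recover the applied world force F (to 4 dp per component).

v₁ − v₀ = (-0.28000000, -0.30000000, 0.23000000)
m·(v₁−v₀)/dt = (-2.8000, -3.0000, 2.3000)

F = (-2.8000, -3.0000, 2.3000)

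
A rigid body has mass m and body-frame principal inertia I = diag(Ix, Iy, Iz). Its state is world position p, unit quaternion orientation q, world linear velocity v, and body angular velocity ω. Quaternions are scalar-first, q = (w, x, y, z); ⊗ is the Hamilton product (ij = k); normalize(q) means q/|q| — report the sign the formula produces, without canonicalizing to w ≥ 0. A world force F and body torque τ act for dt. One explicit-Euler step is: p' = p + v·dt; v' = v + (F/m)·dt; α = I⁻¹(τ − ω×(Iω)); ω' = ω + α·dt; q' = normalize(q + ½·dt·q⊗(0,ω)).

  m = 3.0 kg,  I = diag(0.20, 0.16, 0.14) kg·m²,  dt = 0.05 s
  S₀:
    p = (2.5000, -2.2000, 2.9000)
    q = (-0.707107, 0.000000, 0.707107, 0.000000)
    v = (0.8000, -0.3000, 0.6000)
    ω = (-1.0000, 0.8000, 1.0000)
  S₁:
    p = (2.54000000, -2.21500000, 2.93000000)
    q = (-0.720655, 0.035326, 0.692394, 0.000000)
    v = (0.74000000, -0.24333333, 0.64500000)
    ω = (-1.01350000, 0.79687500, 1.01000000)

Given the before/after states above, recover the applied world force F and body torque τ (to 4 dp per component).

F = (-3.6000, 3.4000, 2.7000)
τ = (-0.0700, -0.0700, 0.0600)

rate change Δω = (-0.01350000, -0.00312500, 0.01000000)
applied torque τ = (-0.0700, -0.0700, 0.0600)
v₁ − v₀ = (-0.06000000, 0.05666667, 0.04500000)
m·(v₁−v₀)/dt = (-3.6000, 3.4000, 2.7000)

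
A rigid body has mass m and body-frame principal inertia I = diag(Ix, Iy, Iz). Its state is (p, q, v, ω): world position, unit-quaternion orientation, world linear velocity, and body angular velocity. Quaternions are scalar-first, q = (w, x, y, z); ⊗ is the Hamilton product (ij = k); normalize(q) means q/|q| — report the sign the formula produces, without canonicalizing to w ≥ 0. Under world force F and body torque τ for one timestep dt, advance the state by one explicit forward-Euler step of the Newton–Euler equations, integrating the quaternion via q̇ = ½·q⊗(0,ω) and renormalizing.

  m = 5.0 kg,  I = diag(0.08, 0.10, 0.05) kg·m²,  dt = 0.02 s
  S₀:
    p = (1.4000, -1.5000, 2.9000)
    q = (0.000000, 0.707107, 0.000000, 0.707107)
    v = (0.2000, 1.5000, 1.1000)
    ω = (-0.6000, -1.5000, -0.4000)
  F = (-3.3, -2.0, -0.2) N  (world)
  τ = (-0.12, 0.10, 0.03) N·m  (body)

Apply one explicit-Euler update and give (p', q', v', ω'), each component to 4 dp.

p' = (1.4040, -1.4700, 2.9220)
q' = (0.0071, 0.7176, -0.0014, 0.6964)
v' = (0.1868, 1.4920, 1.0992)
ω' = (-0.6225, -1.4814, -0.3952)

a = F/m = (-0.6600, -0.4000, -0.0400)
p + v·dt = (1.4040, -1.4700, 2.9220)
v' = v + a·dt = (0.1868, 1.4920, 1.0992)
precession coupling ω×(Iω) = (-0.0300, 0.0072, 0.0180)
angular accel α = (-1.1250, 0.9280, 0.2400)
ω' = ω + α·dt = (-0.6225, -1.4814, -0.3952)
2q̇ = q⊗(0,ω) = (0.7071070, 1.0606605, -0.1414214, -1.0606605)
q' = normalize(q + ½dt·q⊗(0,ω)) = (0.0071, 0.7176, -0.0014, 0.6964)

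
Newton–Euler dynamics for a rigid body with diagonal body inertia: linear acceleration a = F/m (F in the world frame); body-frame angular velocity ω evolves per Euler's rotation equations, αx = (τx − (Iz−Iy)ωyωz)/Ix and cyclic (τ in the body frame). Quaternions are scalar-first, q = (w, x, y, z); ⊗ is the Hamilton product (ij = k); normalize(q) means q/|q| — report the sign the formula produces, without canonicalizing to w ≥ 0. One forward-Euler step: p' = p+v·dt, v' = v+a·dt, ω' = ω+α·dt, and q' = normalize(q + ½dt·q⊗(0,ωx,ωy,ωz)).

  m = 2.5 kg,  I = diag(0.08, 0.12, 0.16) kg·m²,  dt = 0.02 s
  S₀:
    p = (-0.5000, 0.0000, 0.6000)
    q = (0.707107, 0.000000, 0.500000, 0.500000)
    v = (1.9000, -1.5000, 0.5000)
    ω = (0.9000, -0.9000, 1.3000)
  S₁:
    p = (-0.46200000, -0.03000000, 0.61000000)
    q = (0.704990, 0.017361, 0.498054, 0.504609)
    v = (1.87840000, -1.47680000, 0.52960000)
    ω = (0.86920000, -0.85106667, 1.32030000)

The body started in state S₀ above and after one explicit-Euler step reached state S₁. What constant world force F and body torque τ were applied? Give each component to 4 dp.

F = (-2.7000, 2.9000, 3.7000)
τ = (-0.1700, 0.2000, 0.1300)

Δω = ω₁−ω₀ = (-0.03080000, 0.04893333, 0.02030000)
gyro term ω₀×Iω₀ = (-0.0468, -0.0936, -0.0324)
applied torque τ = (-0.1700, 0.2000, 0.1300)
v₁ − v₀ = (-0.02160000, 0.02320000, 0.02960000)
m·(v₁−v₀)/dt = (-2.7000, 2.9000, 3.7000)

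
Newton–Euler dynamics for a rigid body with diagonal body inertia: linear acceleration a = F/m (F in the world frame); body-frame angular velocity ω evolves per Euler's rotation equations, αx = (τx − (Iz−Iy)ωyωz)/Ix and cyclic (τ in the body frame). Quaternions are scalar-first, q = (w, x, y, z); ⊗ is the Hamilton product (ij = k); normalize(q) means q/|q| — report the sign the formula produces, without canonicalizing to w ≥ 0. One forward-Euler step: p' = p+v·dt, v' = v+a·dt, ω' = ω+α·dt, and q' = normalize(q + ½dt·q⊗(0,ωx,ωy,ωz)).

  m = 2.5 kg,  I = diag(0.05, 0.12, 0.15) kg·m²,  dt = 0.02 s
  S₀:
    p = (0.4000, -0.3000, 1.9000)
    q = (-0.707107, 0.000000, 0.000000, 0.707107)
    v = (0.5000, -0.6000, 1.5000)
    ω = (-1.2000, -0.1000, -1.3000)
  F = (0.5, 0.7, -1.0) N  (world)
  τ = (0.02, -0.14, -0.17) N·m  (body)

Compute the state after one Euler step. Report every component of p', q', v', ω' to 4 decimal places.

p' = (0.4100, -0.3120, 1.9300)
q' = (-0.6978, 0.0092, -0.0078, 0.7162)
v' = (0.5040, -0.5944, 1.4920)
ω' = (-1.1936, -0.0973, -1.3238)

angular accel α = (0.3220, 0.1333, -1.1893)
ω' = ω + α·dt = (-1.1936, -0.0973, -1.3238)
Hamilton product q⊗(0,ω) = (0.9192391, 0.9192391, -0.7778177, 0.9192391)
updated quaternion q' = (-0.6978, 0.0092, -0.0078, 0.7162)
new position p' = (0.4100, -0.3120, 1.9300)
v' = v + a·dt = (0.5040, -0.5944, 1.4920)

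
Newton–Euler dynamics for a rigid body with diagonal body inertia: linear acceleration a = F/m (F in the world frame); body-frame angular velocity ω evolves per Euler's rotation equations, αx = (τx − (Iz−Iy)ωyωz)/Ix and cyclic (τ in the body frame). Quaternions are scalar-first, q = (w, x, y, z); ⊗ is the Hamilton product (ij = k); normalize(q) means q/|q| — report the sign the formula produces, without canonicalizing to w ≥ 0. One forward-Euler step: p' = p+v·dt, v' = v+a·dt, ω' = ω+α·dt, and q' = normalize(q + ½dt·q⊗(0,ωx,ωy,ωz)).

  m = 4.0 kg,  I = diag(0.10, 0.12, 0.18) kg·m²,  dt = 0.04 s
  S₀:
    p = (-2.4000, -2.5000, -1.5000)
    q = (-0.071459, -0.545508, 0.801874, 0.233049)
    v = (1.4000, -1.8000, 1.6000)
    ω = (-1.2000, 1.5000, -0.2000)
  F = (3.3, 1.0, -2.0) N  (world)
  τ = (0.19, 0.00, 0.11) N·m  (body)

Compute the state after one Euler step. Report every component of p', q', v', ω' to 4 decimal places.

new position p' = (-2.3440, -2.5720, -1.4360)
v' = v + a·dt = (1.4330, -1.7900, 1.5800)
angular accel α = (2.0800, 0.1600, 0.8111)
ω' = ω + α·dt = (-1.1168, 1.5064, -0.1676)
q⊗(0,ω) = (-1.8108108, -0.4241975, -0.4959489, 0.1582786)
q' = normalize(q + ½dt·q⊗(0,ω)) = (-0.1076, -0.5536, 0.7914, 0.2360)

p' = (-2.3440, -2.5720, -1.4360)
q' = (-0.1076, -0.5536, 0.7914, 0.2360)
v' = (1.4330, -1.7900, 1.5800)
ω' = (-1.1168, 1.5064, -0.1676)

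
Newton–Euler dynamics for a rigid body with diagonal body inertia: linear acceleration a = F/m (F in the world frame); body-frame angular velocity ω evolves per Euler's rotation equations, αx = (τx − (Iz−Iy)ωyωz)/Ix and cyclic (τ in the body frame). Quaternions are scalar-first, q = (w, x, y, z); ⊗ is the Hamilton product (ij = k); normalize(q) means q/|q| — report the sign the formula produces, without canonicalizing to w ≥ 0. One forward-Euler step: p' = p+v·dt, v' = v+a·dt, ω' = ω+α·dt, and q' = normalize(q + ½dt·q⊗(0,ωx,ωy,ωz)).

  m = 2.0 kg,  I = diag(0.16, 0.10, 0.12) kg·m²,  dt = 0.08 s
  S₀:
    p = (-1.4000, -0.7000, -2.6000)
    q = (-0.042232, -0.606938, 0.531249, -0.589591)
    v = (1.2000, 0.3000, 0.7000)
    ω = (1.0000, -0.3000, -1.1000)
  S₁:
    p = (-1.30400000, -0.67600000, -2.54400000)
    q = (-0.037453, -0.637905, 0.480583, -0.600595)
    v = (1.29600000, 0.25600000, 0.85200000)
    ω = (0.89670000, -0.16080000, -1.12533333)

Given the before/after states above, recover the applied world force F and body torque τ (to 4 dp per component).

F = (2.4000, -1.1000, 3.8000)
τ = (-0.2000, 0.1300, -0.0200)

velocity change Δv = (0.09600000, -0.04400000, 0.15200000)
applied force F = (2.4000, -1.1000, 3.8000)
Δω = ω₁−ω₀ = (-0.10330000, 0.13920000, -0.02533333)
applied torque τ = (-0.2000, 0.1300, -0.0200)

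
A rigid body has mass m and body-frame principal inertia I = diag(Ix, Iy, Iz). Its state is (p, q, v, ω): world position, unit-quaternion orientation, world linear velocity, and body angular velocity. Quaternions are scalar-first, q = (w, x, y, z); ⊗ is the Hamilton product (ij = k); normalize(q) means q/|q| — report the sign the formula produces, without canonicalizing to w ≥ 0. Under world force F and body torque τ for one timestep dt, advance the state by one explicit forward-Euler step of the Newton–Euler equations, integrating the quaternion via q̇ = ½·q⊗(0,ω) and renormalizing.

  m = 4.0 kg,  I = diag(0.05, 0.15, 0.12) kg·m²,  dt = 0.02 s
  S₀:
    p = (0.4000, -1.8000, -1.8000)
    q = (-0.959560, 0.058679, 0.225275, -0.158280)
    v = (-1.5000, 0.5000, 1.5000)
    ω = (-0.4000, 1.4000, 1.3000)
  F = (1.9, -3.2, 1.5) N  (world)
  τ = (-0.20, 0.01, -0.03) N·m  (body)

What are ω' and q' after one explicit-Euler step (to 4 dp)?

gyro term ω×Iω = (-0.0546, 0.0364, -0.0560)
angular accel α = (-2.9080, -0.1760, 0.2167)
new body rate ω' = (-0.4582, 1.3965, 1.3043)
2q̇ = q⊗(0,ω) = (-0.0861494, 0.8982735, -1.3563547, -1.0751674)
q + ½dt·q⊗(0,ω), renormalized = (-0.9602, 0.0676, 0.2117, -0.1690)

ω' = (-0.4582, 1.3965, 1.3043)
q' = (-0.9602, 0.0676, 0.2117, -0.1690)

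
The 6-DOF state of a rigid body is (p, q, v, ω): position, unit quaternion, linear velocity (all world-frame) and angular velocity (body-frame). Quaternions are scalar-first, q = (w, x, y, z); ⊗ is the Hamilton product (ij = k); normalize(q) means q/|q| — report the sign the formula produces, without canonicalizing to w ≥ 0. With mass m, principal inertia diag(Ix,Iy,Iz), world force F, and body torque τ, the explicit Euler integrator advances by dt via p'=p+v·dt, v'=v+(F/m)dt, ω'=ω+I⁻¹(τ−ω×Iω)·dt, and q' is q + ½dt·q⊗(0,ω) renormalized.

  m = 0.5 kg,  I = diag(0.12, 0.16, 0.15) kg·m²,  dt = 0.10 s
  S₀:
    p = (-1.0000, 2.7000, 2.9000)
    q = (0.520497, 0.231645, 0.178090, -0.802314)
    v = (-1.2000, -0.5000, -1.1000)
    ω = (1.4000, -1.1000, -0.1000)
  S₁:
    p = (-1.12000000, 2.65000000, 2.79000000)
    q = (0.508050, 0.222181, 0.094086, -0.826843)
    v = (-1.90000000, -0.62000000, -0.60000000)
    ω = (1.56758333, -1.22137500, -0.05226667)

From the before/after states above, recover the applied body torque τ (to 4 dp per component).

ω₁ − ω₀ = (0.16758333, -0.12137500, 0.04773333)
gyro term ω₀×Iω₀ = (-0.0011, 0.0042, -0.0616)
τ = I·(Δω/dt) + ω₀×(Iω₀) = (0.2000, -0.1900, 0.0100)

τ = (0.2000, -0.1900, 0.0100)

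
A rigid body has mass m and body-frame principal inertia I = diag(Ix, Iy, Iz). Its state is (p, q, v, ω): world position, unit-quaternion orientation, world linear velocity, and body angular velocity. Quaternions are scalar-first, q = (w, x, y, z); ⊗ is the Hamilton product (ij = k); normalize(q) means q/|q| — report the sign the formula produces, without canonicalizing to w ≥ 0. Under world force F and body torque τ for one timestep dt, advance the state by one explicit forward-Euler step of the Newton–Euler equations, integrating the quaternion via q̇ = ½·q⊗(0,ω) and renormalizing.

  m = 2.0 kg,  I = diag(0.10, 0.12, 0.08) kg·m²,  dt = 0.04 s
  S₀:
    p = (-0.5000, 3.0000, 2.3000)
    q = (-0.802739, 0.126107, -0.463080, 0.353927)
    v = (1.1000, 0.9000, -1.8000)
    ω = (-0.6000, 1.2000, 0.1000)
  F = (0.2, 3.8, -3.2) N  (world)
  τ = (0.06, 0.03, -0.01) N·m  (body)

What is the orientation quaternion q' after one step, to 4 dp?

2q̇ = q⊗(0,ω) = (0.5959675, 0.0106230, -1.1882537, -0.2067935)
q + ½dt·q⊗(0,ω), renormalized = (-0.7905, 0.1263, -0.4867, 0.3497)

q' = (-0.7905, 0.1263, -0.4867, 0.3497)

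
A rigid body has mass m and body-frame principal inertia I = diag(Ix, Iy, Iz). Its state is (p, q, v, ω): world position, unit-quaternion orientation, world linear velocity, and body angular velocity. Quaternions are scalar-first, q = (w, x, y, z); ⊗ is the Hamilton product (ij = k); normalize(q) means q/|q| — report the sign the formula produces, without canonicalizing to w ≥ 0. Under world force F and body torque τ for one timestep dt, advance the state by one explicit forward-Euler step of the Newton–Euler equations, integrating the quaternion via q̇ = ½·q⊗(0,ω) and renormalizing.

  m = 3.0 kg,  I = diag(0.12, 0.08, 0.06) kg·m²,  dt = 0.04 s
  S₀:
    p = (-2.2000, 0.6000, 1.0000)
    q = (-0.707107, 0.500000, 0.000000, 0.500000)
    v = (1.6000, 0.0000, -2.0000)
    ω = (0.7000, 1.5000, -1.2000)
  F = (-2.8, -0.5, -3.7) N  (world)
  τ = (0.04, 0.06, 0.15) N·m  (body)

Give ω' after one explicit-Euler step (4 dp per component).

ω' = (0.7013, 1.5552, -1.0720)

gyro term ω×Iω = (0.0360, -0.0504, -0.0420)
α = I⁻¹(τ − ω×Iω) = (0.0333, 1.3800, 3.2000)
new body rate ω' = (0.7013, 1.5552, -1.0720)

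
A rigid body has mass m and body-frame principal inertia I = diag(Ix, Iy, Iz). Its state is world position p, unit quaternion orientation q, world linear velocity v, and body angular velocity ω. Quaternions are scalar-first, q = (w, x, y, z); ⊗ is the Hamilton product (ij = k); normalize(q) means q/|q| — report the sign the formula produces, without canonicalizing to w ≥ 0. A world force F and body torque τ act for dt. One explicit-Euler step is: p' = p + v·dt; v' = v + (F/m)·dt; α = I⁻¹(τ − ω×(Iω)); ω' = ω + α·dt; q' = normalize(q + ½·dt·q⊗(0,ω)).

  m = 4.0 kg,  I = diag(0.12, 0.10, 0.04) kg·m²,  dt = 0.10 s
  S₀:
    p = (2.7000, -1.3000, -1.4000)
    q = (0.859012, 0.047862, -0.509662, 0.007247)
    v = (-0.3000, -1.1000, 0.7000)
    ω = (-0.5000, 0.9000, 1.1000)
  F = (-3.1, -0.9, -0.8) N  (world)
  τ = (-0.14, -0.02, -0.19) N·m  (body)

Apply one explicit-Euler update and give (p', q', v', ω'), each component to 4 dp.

a = F/m = (-0.7750, -0.2250, -0.2000)
new position p' = (2.6700, -1.4100, -1.3300)
v' = v + a·dt = (-0.3775, -1.1225, 0.6800)
precession coupling ω×(Iω) = (-0.0594, -0.0440, 0.0090)
angular accel α = (-0.6717, 0.2400, -4.9750)
ω' = ω + α·dt = (-0.5672, 0.9240, 0.6025)
2q̇ = q⊗(0,ω) = (0.4746551, -0.9966565, 0.7168391, 0.7331580)
q' = normalize(q + ½dt·q⊗(0,ω)) = (0.8803, -0.0020, -0.4725, 0.0438)

p' = (2.6700, -1.4100, -1.3300)
q' = (0.8803, -0.0020, -0.4725, 0.0438)
v' = (-0.3775, -1.1225, 0.6800)
ω' = (-0.5672, 0.9240, 0.6025)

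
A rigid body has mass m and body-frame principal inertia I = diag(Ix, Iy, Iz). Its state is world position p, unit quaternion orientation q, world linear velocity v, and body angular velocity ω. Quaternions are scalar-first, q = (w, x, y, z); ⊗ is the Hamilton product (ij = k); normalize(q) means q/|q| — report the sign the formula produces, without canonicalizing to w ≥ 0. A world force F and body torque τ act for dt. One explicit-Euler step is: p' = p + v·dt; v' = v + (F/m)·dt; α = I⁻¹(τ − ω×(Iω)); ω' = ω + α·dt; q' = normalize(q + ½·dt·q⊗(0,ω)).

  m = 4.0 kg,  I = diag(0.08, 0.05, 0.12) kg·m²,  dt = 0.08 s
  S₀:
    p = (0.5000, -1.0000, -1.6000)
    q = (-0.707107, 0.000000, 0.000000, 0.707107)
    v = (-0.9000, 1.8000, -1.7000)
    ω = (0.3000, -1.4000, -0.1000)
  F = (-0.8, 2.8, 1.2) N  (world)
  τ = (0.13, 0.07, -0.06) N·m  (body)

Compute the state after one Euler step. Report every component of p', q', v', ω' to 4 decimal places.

p' = (0.4280, -0.8560, -1.7360)
q' = (-0.7031, 0.0311, 0.0480, 0.7088)
v' = (-0.9160, 1.8560, -1.6760)
ω' = (0.4202, -1.2899, -0.1484)

ω×(Iω) gyroscopic = (0.0098, 0.0012, 0.0126)
angular accel α = (1.5025, 1.3760, -0.6050)
new body rate ω' = (0.4202, -1.2899, -0.1484)
Hamilton product q⊗(0,ω) = (0.0707107, 0.7778177, 1.2020819, 0.0707107)
updated quaternion q' = (-0.7031, 0.0311, 0.0480, 0.7088)
p' = p + v·dt = (0.4280, -0.8560, -1.7360)
v + (F/m)dt = (-0.9160, 1.8560, -1.6760)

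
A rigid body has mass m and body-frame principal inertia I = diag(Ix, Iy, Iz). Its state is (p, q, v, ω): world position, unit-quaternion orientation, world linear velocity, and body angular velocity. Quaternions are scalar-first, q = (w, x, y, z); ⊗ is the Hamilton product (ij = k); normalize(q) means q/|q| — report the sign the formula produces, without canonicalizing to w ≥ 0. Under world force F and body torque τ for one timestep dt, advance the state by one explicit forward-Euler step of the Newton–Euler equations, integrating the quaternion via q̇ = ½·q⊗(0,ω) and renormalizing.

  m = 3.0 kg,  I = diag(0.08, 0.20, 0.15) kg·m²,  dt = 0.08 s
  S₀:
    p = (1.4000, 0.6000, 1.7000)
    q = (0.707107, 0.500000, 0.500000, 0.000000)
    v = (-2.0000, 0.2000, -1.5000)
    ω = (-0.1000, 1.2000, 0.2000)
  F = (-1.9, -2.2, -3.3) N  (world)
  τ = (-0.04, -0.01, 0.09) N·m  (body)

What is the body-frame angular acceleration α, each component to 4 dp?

ω×(Iω) gyroscopic = (-0.0120, 0.0014, -0.0144)
(τ − ω×Iω)/I = (-0.3500, -0.0570, 0.6960)

α = (-0.3500, -0.0570, 0.6960)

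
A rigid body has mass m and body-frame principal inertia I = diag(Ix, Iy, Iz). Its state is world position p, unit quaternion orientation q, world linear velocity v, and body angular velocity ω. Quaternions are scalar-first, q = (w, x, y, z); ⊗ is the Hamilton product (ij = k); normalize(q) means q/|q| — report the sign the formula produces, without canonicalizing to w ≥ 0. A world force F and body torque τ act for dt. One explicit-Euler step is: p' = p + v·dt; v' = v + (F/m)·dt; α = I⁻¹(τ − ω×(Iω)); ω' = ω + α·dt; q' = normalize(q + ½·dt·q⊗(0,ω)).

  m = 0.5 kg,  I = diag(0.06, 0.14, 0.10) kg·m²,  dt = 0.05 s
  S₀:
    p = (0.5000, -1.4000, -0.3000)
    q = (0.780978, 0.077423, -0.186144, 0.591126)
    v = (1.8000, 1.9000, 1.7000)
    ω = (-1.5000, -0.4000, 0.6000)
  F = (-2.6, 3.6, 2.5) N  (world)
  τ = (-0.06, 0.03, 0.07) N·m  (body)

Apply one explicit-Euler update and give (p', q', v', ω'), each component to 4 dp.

p' = (0.5900, -1.3050, -0.2150)
q' = (0.7725, 0.0512, -0.2171, 0.5946)
v' = (1.5400, 2.2600, 1.9500)
ω' = (-1.5580, -0.4021, 0.6110)

(τ − ω×Iω)/I = (-1.1600, -0.0429, 0.2200)
ω + α·dt = (-1.5580, -0.4021, 0.6110)
q⊗(0,ω) = (-0.3129987, -1.0467030, -1.2455340, 0.1584016)
q + ½dt·q⊗(0,ω), renormalized = (0.7725, 0.0512, -0.2171, 0.5946)
new position p' = (0.5900, -1.3050, -0.2150)
new velocity v' = (1.5400, 2.2600, 1.9500)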